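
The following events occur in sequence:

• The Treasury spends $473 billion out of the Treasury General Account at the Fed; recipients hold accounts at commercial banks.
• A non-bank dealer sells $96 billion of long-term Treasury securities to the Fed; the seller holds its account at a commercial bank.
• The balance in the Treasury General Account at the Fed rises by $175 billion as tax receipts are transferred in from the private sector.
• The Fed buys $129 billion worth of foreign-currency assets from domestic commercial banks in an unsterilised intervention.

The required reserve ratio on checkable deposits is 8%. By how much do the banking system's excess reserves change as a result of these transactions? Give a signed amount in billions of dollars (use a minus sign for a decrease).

+$491.48 billion

Government spending $473 billion: reserves +$473B, deposits +$473B.
Asset purchase (from non-banks) $96 billion: reserves +$96B, deposits +$96B.
Government account inflow $175 billion: reserves −$175B, deposits −$175B.
FX purchase $129 billion: reserves +$129B, deposits 0.
Totals: Δreserves = +$523B, Δdeposits = +$394B.
Δrequired reserves = 8% × +$394B = +$31.52B.
Δexcess reserves = Δreserves − Δrequired = +$523B − (+$31.52B) = +$491.48 billion.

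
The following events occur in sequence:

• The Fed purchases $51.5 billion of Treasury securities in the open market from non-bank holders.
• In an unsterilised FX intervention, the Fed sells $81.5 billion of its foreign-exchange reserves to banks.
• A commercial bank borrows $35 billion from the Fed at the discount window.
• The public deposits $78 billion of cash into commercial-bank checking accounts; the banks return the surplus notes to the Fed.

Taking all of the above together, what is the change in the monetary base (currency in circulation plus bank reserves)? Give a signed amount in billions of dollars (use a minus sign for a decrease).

+$5 billion

Asset purchase (from non-banks) $51.5 billion: Fed balance sheet expands → +$51.5B.
FX sale $81.5 billion: Fed balance sheet contracts → −$81.5B.
Discount-window loan $35 billion: Fed balance sheet expands → +$35B.
Currency deposit $78 billion: just a shift between currency and reserves — both are base money → 0.
Net: 51.5 − 81.5 + 35 + 0 = +$5 billion.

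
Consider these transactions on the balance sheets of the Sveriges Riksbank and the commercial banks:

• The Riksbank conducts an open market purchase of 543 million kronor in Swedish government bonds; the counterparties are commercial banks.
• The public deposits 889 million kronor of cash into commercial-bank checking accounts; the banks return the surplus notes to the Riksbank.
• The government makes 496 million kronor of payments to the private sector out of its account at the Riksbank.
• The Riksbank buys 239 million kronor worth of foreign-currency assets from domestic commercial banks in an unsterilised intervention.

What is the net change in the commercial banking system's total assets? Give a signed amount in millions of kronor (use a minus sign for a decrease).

+1385 million

Riksbank balance sheet:
  Assets:      Securities +543M, Foreign assets +239M
  Liabilities: Bank reserves +2167M, Currency in circulation −889M, Government deposits −496M
Commercial banking system:
  Assets:      Reserves at CB +2167M, Securities −543M, Foreign assets −239M
  Liabilities: Checkable deposits +1385M
Change in total bank assets = +1385 million.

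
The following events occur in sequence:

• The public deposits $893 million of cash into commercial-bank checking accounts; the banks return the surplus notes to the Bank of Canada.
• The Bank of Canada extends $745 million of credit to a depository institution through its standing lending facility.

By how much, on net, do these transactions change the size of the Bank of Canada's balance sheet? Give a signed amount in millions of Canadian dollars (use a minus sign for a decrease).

+$745 million

Currency deposit $893 million: only the composition of liabilities changes → 0.
Discount-window loan $745 million: a Bank of Canada asset is acquired → +$745M.
Net: 0 + 745 = +$745 million.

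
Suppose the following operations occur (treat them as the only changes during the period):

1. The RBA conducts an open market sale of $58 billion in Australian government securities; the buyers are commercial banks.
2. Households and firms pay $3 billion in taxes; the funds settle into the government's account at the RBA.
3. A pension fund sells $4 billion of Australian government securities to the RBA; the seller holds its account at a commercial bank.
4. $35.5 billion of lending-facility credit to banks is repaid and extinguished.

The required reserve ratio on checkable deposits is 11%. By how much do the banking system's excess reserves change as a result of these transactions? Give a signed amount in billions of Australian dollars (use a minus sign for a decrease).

-$92.61 billion

OMO sale (to banks) $58 billion: reserves −$58B, deposits 0.
Government account inflow $3 billion: reserves −$3B, deposits −$3B.
Asset purchase (from non-banks) $4 billion: reserves +$4B, deposits +$4B.
Discount-window repayment $35.5 billion: reserves −$35.5B, deposits 0.
Totals: Δreserves = −$92.5B, Δdeposits = +$1B.
Δrequired reserves = 11% × +$1B = +$0.11B.
Δexcess reserves = Δreserves − Δrequired = −$92.5B − (+$0.11B) = -$92.61 billion.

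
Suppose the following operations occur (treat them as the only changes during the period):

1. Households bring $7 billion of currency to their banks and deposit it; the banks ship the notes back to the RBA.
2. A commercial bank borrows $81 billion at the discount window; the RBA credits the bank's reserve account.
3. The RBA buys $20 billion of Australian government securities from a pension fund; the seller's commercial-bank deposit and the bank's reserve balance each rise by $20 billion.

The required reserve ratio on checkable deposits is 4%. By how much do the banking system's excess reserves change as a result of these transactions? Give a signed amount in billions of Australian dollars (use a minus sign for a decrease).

Currency deposit $7 billion: reserves +$7B, deposits +$7B.
Discount-window loan $81 billion: reserves +$81B, deposits 0.
Asset purchase (from non-banks) $20 billion: reserves +$20B, deposits +$20B.
Totals: Δreserves = +$108B, Δdeposits = +$27B.
Δrequired reserves = 4% × +$27B = +$1.08B.
Δexcess reserves = Δreserves − Δrequired = +$108B − (+$1.08B) = +$106.92 billion.

+$106.92 billion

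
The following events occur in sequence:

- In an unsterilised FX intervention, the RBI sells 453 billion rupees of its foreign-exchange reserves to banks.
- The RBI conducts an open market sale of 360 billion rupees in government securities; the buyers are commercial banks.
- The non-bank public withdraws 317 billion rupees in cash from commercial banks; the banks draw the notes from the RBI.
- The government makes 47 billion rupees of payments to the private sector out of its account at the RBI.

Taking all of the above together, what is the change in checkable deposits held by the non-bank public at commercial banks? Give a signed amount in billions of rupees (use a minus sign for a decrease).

-270 billion

RBI balance sheet:
  Assets:      Securities −360B, Foreign assets −453B
  Liabilities: Bank reserves −1083B, Currency in circulation +317B, Government deposits −47B
Commercial banking system:
  Assets:      Reserves at CB −1083B, Securities +360B, Foreign assets +453B
  Liabilities: Checkable deposits −270B
So the change in checkable deposits held by the non-bank public at commercial banks is -270 billion.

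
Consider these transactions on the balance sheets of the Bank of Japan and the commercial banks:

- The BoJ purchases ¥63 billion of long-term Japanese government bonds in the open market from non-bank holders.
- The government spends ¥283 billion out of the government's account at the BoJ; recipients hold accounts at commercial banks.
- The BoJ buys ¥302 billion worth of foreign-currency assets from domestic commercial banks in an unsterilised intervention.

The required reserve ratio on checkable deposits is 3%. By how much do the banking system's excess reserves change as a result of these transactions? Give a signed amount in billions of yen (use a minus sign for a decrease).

Asset purchase (from non-banks) ¥63 billion: reserves +¥63B, deposits +¥63B.
Government spending ¥283 billion: reserves +¥283B, deposits +¥283B.
FX purchase ¥302 billion: reserves +¥302B, deposits 0.
Totals: Δreserves = +¥648B, Δdeposits = +¥346B.
Δrequired reserves = 3% × +¥346B = +¥10.38B.
Δexcess reserves = Δreserves − Δrequired = +¥648B − (+¥10.38B) = +¥637.62 billion.

+¥637.62 billion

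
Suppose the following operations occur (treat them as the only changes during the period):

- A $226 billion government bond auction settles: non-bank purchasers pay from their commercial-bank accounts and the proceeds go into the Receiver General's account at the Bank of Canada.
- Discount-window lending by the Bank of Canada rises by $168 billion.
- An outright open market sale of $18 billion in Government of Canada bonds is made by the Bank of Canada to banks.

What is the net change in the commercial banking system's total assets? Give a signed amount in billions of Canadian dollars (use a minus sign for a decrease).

-$58 billion

Bank of Canada balance sheet:
  Assets:      Securities −$18B, Loans to banks +$168B
  Liabilities: Bank reserves −$76B, Government deposits +$226B
Commercial banking system:
  Assets:      Reserves at CB −$76B, Securities +$18B
  Liabilities: Checkable deposits −$226B, Borrowings from CB +$168B
Change in total bank assets = -$58 billion.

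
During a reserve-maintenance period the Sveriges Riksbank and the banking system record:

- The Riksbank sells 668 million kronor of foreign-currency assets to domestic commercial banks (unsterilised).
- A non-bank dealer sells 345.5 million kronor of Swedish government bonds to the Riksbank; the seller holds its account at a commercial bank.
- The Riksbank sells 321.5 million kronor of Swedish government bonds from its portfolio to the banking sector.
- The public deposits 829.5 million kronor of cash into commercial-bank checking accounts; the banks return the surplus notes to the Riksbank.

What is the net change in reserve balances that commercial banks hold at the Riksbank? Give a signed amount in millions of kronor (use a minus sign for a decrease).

FX sale 668 million kronor: the buying banks pay out of their reserve balances → −668M.
Asset purchase (from non-banks) 345.5 million kronor: the Riksbank pays by crediting reserve accounts → +345.5M.
OMO sale (to banks) 321.5 million kronor: the buying banks pay out of their reserve balances → −321.5M.
Currency deposit 829.5 million kronor: returned notes are swapped for reserve credit → +829.5M.
Net: −668 + 345.5 − 321.5 + 829.5 = +185.5 million.

+185.5 million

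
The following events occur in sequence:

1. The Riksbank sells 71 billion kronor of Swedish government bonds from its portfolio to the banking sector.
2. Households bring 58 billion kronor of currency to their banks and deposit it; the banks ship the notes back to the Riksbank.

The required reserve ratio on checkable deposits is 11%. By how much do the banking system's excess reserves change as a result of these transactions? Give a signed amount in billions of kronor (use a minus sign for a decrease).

-19.38 billion

OMO sale (to banks) 71 billion kronor: reserves −71B, deposits 0.
Currency deposit 58 billion kronor: reserves +58B, deposits +58B.
Totals: Δreserves = −13B, Δdeposits = +58B.
Δrequired reserves = 11% × +58B = +6.38B.
Δexcess reserves = Δreserves − Δrequired = −13B − (+6.38B) = -19.38 billion.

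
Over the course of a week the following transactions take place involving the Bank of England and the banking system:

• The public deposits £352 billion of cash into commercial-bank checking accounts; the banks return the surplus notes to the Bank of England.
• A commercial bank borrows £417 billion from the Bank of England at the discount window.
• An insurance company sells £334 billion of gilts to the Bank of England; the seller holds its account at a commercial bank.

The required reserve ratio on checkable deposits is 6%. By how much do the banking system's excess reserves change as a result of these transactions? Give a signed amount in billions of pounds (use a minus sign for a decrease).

Currency deposit £352 billion: reserves +£352B, deposits +£352B.
Discount-window loan £417 billion: reserves +£417B, deposits 0.
Asset purchase (from non-banks) £334 billion: reserves +£334B, deposits +£334B.
Totals: Δreserves = +£1103B, Δdeposits = +£686B.
Δrequired reserves = 6% × +£686B = +£41.16B.
Δexcess reserves = Δreserves − Δrequired = +£1103B − (+£41.16B) = +£1061.84 billion.

+£1061.84 billion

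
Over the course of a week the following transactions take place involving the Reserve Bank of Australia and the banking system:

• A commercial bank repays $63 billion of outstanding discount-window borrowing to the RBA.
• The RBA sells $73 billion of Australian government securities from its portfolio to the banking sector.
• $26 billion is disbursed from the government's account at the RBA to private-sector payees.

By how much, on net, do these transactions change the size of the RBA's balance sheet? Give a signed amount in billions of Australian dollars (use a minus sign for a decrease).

-$136 billion

Discount-window repayment $63 billion: an RBA asset is shed → −$63B.
OMO sale (to banks) $73 billion: an RBA asset is shed → −$73B.
Government spending $26 billion: only the composition of liabilities changes → 0.
Net: −63 − 73 + 0 = -$136 billion.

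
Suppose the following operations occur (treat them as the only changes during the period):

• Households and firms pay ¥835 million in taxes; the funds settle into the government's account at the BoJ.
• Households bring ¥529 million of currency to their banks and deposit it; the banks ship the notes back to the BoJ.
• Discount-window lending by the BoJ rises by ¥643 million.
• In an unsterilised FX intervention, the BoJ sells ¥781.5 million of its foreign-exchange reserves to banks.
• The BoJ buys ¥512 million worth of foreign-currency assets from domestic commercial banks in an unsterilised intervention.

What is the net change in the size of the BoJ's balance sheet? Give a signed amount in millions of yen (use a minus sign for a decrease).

+¥373.5 million

Government account inflow ¥835 million: only the composition of liabilities changes → 0.
Currency deposit ¥529 million: only the composition of liabilities changes → 0.
Discount-window loan ¥643 million: a BoJ asset is acquired → +¥643M.
FX sale ¥781.5 million: a BoJ asset is shed → −¥781.5M.
FX purchase ¥512 million: a BoJ asset is acquired → +¥512M.
Net: 0 + 0 + 643 − 781.5 + 512 = +¥373.5 million.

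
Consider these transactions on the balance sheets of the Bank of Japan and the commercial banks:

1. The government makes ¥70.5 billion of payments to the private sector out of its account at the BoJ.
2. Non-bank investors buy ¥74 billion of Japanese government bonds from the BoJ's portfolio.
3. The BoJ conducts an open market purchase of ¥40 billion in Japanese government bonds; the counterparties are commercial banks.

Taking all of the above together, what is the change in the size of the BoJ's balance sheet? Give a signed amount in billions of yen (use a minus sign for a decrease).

BoJ balance sheet:
  Assets:      Securities −¥34B
  Liabilities: Bank reserves +¥36.5B, Government deposits −¥70.5B
Change in total BoJ assets = -¥34 billion.

-¥34 billion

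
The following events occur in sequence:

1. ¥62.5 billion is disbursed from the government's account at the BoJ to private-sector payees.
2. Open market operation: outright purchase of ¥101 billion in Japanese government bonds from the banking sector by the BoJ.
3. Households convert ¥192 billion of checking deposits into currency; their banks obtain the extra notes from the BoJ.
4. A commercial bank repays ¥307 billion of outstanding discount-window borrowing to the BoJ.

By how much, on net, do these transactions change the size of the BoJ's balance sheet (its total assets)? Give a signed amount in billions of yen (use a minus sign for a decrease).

BoJ balance sheet:
  Assets:      Securities +¥101B, Loans to banks −¥307B
  Liabilities: Bank reserves −¥335.5B, Currency in circulation +¥192B, Government deposits −¥62.5B
Change in total BoJ assets = -¥206 billion.

-¥206 billion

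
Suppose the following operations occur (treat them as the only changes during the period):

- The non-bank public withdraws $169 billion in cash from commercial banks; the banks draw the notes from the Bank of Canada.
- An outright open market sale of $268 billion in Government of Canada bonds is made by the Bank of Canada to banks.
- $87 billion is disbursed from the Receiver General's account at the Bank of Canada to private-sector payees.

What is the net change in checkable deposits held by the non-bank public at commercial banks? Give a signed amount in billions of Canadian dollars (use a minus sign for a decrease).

-$82 billion

Currency withdrawal $169 billion: non-bank counterparties' bank balances fall → −$169B.
OMO sale (to banks) $268 billion: the counterparty is a bank, so public deposits are unchanged → 0.
Government spending $87 billion: non-bank counterparties' bank balances rise → +$87B.
Net: −169 + 0 + 87 = -$82 billion.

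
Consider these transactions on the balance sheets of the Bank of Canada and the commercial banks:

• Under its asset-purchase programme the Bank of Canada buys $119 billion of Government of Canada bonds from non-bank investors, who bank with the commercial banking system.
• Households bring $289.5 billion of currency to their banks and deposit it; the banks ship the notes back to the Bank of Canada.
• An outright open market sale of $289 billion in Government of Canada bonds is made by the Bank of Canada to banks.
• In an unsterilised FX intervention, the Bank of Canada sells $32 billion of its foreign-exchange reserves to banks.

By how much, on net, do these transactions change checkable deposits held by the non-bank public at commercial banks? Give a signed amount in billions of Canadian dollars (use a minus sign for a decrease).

Bank of Canada balance sheet:
  Assets:      Securities −$170B, Foreign assets −$32B
  Liabilities: Bank reserves +$87.5B, Currency in circulation −$289.5B
Commercial banking system:
  Assets:      Reserves at CB +$87.5B, Securities +$289B, Foreign assets +$32B
  Liabilities: Checkable deposits +$408.5B
So the change in checkable deposits held by the non-bank public at commercial banks is +$408.5 billion.

+$408.5 billion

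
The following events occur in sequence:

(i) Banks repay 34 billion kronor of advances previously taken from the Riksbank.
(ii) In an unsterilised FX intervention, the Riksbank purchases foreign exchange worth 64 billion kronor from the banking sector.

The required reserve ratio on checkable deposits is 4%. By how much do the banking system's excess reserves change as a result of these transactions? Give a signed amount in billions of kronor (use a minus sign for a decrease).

+30 billion

Discount-window repayment 34 billion kronor: reserves −34B, deposits 0.
FX purchase 64 billion kronor: reserves +64B, deposits 0.
Totals: Δreserves = +30B, Δdeposits = 0.
Δrequired reserves = 4% × 0 = 0.
Δexcess reserves = Δreserves − Δrequired = +30B − (0) = +30 billion.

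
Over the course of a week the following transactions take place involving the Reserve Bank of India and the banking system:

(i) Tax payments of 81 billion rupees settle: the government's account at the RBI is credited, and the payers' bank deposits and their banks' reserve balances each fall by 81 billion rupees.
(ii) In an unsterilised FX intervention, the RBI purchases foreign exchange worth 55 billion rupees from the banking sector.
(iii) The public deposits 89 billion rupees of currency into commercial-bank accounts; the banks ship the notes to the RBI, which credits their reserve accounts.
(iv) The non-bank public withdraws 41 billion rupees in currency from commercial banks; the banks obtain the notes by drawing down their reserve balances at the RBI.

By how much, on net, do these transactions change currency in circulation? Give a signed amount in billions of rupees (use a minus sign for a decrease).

-48 billion

RBI balance sheet:
  Assets:      Foreign assets +55B
  Liabilities: Bank reserves +22B, Currency in circulation −48B, Government deposits +81B
So the change in currency in circulation is -48 billion.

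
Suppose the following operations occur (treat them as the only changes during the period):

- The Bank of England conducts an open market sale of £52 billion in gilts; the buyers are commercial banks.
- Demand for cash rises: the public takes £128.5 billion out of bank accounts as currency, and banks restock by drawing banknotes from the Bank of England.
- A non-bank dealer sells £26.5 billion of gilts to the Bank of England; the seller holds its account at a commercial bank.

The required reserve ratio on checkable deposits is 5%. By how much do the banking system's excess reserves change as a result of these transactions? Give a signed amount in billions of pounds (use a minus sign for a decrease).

-£148.9 billion

OMO sale (to banks) £52 billion: reserves −£52B, deposits 0.
Currency withdrawal £128.5 billion: reserves −£128.5B, deposits −£128.5B.
Asset purchase (from non-banks) £26.5 billion: reserves +£26.5B, deposits +£26.5B.
Totals: Δreserves = −£154B, Δdeposits = −£102B.
Δrequired reserves = 5% × −£102B = −£5.1B.
Δexcess reserves = Δreserves − Δrequired = −£154B − (−£5.1B) = -£148.9 billion.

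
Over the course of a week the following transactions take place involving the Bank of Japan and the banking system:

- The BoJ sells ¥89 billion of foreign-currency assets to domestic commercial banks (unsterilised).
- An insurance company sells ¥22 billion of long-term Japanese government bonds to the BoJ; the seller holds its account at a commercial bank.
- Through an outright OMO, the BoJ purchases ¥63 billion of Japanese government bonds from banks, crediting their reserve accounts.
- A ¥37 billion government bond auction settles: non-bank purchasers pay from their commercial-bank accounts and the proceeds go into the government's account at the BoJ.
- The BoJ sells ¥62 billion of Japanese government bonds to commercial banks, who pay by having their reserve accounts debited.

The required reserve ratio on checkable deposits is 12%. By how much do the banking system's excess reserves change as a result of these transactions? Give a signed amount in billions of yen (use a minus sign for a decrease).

FX sale ¥89 billion: reserves −¥89B, deposits 0.
Asset purchase (from non-banks) ¥22 billion: reserves +¥22B, deposits +¥22B.
OMO purchase (from banks) ¥63 billion: reserves +¥63B, deposits 0.
Government account inflow ¥37 billion: reserves −¥37B, deposits −¥37B.
OMO sale (to banks) ¥62 billion: reserves −¥62B, deposits 0.
Totals: Δreserves = −¥103B, Δdeposits = −¥15B.
Δrequired reserves = 12% × −¥15B = −¥1.8B.
Δexcess reserves = Δreserves − Δrequired = −¥103B − (−¥1.8B) = -¥101.2 billion.

-¥101.2 billion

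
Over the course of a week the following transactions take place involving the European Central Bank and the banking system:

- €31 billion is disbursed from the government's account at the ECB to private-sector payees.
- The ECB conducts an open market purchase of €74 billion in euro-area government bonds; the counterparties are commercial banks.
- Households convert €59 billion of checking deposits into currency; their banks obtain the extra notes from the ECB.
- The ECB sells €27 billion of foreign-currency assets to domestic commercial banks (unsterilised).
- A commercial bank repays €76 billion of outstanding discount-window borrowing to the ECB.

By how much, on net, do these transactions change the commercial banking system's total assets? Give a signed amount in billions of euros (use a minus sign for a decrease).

-€104 billion

ECB balance sheet:
  Assets:      Securities +€74B, Loans to banks −€76B, Foreign assets −€27B
  Liabilities: Bank reserves −€57B, Currency in circulation +€59B, Government deposits −€31B
Commercial banking system:
  Assets:      Reserves at CB −€57B, Securities −€74B, Foreign assets +€27B
  Liabilities: Checkable deposits −€28B, Borrowings from CB −€76B
Change in total bank assets = -€104 billion.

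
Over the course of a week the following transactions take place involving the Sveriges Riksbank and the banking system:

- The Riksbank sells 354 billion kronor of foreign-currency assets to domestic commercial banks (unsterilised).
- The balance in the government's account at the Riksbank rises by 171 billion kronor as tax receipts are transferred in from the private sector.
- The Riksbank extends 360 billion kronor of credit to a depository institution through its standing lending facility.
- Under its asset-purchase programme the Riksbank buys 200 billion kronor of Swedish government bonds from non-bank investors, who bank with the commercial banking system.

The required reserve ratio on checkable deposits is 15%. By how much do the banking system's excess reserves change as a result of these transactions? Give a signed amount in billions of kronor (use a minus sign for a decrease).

+30.65 billion

FX sale 354 billion kronor: reserves −354B, deposits 0.
Government account inflow 171 billion kronor: reserves −171B, deposits −171B.
Discount-window loan 360 billion kronor: reserves +360B, deposits 0.
Asset purchase (from non-banks) 200 billion kronor: reserves +200B, deposits +200B.
Totals: Δreserves = +35B, Δdeposits = +29B.
Δrequired reserves = 15% × +29B = +4.35B.
Δexcess reserves = Δreserves − Δrequired = +35B − (+4.35B) = +30.65 billion.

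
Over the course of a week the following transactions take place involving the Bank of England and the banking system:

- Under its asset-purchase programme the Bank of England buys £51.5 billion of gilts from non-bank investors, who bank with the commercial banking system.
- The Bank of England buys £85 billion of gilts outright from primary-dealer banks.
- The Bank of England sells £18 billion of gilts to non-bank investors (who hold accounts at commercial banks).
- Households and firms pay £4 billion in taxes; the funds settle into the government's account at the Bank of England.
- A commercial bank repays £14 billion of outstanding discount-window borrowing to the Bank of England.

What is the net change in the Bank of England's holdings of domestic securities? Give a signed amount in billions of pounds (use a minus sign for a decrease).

+£118.5 billion

Asset purchase (from non-banks) £51.5 billion: securities added to the Bank of England's portfolio → +£51.5B.
OMO purchase (from banks) £85 billion: securities added to the Bank of England's portfolio → +£85B.
Asset sale (to non-banks) £18 billion: securities removed from the Bank of England's portfolio → −£18B.
Government account inflow £4 billion: the Bank of England's securities portfolio is untouched → 0.
Discount-window repayment £14 billion: the Bank of England's securities portfolio is untouched → 0.
Net: 51.5 + 85 − 18 + 0 + 0 = +£118.5 billion.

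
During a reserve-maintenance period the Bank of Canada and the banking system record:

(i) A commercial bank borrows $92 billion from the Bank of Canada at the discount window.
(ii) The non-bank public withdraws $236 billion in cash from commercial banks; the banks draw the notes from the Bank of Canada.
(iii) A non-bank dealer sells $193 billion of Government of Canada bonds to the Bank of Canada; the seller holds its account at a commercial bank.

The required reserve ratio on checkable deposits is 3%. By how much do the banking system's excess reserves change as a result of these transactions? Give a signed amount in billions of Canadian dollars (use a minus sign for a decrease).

Discount-window loan $92 billion: reserves +$92B, deposits 0.
Currency withdrawal $236 billion: reserves −$236B, deposits −$236B.
Asset purchase (from non-banks) $193 billion: reserves +$193B, deposits +$193B.
Totals: Δreserves = +$49B, Δdeposits = −$43B.
Δrequired reserves = 3% × −$43B = −$1.29B.
Δexcess reserves = Δreserves − Δrequired = +$49B − (−$1.29B) = +$50.29 billion.

+$50.29 billion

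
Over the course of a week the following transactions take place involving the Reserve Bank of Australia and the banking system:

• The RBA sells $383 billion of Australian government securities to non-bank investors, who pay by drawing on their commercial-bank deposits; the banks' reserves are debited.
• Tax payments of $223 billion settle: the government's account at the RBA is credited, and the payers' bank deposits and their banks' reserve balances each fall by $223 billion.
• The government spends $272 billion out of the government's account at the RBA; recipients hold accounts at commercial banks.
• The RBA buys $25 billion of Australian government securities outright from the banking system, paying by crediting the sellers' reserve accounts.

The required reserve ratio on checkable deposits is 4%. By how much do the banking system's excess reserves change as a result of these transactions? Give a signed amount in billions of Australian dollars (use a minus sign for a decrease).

-$295.64 billion

Asset sale (to non-banks) $383 billion: reserves −$383B, deposits −$383B.
Government account inflow $223 billion: reserves −$223B, deposits −$223B.
Government spending $272 billion: reserves +$272B, deposits +$272B.
OMO purchase (from banks) $25 billion: reserves +$25B, deposits 0.
Totals: Δreserves = −$309B, Δdeposits = −$334B.
Δrequired reserves = 4% × −$334B = −$13.36B.
Δexcess reserves = Δreserves − Δrequired = −$309B − (−$13.36B) = -$295.64 billion.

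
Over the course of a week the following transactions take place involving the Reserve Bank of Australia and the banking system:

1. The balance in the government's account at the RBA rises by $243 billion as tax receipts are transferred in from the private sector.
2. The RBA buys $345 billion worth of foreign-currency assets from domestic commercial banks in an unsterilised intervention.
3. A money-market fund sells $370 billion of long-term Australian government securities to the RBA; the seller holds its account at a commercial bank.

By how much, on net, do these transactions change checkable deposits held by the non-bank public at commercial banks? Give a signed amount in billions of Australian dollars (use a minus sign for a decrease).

Government account inflow $243 billion: non-bank counterparties' bank balances fall → −$243B.
FX purchase $345 billion: the counterparty is a bank, so public deposits are unchanged → 0.
Asset purchase (from non-banks) $370 billion: non-bank counterparties' bank balances rise → +$370B.
Net: −243 + 0 + 370 = +$127 billion.

+$127 billion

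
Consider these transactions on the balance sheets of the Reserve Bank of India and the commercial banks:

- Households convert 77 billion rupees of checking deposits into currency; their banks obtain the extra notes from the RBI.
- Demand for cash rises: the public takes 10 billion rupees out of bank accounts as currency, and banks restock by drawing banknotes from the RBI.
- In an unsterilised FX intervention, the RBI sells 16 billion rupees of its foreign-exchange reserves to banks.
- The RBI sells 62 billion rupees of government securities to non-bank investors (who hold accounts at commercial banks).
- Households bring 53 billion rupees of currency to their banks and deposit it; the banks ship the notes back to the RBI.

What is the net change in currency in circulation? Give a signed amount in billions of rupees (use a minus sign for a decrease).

RBI balance sheet:
  Assets:      Securities −62B, Foreign assets −16B
  Liabilities: Bank reserves −112B, Currency in circulation +34B
So the change in currency in circulation is +34 billion.

+34 billion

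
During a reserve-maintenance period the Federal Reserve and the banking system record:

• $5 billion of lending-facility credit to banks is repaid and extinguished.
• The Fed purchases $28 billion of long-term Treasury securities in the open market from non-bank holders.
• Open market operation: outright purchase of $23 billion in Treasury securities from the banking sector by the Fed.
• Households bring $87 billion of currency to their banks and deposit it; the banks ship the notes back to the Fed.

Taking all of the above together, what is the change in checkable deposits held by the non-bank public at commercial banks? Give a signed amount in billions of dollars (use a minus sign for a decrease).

+$115 billion

Discount-window repayment $5 billion: the counterparty is a bank, so public deposits are unchanged → 0.
Asset purchase (from non-banks) $28 billion: non-bank counterparties' bank balances rise → +$28B.
OMO purchase (from banks) $23 billion: the counterparty is a bank, so public deposits are unchanged → 0.
Currency deposit $87 billion: non-bank counterparties' bank balances rise → +$87B.
Net: 0 + 28 + 0 + 87 = +$115 billion.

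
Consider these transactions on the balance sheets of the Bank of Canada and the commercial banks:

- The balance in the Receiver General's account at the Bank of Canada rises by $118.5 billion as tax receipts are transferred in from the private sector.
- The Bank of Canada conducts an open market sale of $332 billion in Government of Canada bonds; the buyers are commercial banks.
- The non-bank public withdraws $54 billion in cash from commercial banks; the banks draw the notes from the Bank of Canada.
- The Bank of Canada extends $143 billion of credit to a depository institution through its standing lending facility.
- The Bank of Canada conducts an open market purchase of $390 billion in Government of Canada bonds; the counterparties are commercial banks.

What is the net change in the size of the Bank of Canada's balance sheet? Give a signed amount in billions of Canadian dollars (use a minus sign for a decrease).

Government account inflow $118.5 billion: only the composition of liabilities changes → 0.
OMO sale (to banks) $332 billion: a Bank of Canada asset is shed → −$332B.
Currency withdrawal $54 billion: only the composition of liabilities changes → 0.
Discount-window loan $143 billion: a Bank of Canada asset is acquired → +$143B.
OMO purchase (from banks) $390 billion: a Bank of Canada asset is acquired → +$390B.
Net: 0 − 332 + 0 + 143 + 390 = +$201 billion.

+$201 billion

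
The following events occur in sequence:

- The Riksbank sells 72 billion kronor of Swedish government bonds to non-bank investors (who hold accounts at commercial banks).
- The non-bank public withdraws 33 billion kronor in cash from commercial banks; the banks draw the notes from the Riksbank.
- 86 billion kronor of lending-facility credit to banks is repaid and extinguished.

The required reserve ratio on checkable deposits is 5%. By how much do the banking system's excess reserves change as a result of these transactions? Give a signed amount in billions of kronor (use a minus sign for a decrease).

Asset sale (to non-banks) 72 billion kronor: reserves −72B, deposits −72B.
Currency withdrawal 33 billion kronor: reserves −33B, deposits −33B.
Discount-window repayment 86 billion kronor: reserves −86B, deposits 0.
Totals: Δreserves = −191B, Δdeposits = −105B.
Δrequired reserves = 5% × −105B = −5.25B.
Δexcess reserves = Δreserves − Δrequired = −191B − (−5.25B) = -185.75 billion.

-185.75 billion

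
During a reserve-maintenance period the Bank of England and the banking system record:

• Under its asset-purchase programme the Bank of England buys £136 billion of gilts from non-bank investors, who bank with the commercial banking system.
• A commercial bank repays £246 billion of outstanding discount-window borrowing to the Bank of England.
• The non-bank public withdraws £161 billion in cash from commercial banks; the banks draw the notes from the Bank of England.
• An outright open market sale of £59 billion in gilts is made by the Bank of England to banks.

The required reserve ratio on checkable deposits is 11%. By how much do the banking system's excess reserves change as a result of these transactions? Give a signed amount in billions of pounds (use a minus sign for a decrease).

Asset purchase (from non-banks) £136 billion: reserves +£136B, deposits +£136B.
Discount-window repayment £246 billion: reserves −£246B, deposits 0.
Currency withdrawal £161 billion: reserves −£161B, deposits −£161B.
OMO sale (to banks) £59 billion: reserves −£59B, deposits 0.
Totals: Δreserves = −£330B, Δdeposits = −£25B.
Δrequired reserves = 11% × −£25B = −£2.75B.
Δexcess reserves = Δreserves − Δrequired = −£330B − (−£2.75B) = -£327.25 billion.

-£327.25 billion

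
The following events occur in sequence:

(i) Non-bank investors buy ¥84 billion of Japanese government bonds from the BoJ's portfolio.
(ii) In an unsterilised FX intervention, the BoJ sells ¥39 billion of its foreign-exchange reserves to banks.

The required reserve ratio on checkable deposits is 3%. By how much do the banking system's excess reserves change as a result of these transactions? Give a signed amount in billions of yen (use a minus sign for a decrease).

-¥120.48 billion

Asset sale (to non-banks) ¥84 billion: reserves −¥84B, deposits −¥84B.
FX sale ¥39 billion: reserves −¥39B, deposits 0.
Totals: Δreserves = −¥123B, Δdeposits = −¥84B.
Δrequired reserves = 3% × −¥84B = −¥2.52B.
Δexcess reserves = Δreserves − Δrequired = −¥123B − (−¥2.52B) = -¥120.48 billion.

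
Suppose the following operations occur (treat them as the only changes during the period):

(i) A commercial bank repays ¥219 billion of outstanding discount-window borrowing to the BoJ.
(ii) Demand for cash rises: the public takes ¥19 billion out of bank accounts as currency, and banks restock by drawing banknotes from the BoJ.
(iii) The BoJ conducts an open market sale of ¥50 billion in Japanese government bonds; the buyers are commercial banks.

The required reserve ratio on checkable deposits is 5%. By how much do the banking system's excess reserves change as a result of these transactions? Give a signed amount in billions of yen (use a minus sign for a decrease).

Discount-window repayment ¥219 billion: reserves −¥219B, deposits 0.
Currency withdrawal ¥19 billion: reserves −¥19B, deposits −¥19B.
OMO sale (to banks) ¥50 billion: reserves −¥50B, deposits 0.
Totals: Δreserves = −¥288B, Δdeposits = −¥19B.
Δrequired reserves = 5% × −¥19B = −¥0.95B.
Δexcess reserves = Δreserves − Δrequired = −¥288B − (−¥0.95B) = -¥287.05 billion.

-¥287.05 billion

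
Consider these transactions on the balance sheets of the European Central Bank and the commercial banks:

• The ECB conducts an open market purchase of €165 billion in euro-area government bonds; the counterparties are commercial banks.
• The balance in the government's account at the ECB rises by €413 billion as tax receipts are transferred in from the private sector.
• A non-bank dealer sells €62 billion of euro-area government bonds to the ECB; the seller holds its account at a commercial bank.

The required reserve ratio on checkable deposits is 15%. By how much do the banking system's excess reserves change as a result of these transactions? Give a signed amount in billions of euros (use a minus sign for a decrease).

-€133.35 billion

OMO purchase (from banks) €165 billion: reserves +€165B, deposits 0.
Government account inflow €413 billion: reserves −€413B, deposits −€413B.
Asset purchase (from non-banks) €62 billion: reserves +€62B, deposits +€62B.
Totals: Δreserves = −€186B, Δdeposits = −€351B.
Δrequired reserves = 15% × −€351B = −€52.65B.
Δexcess reserves = Δreserves − Δrequired = −€186B − (−€52.65B) = -€133.35 billion.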